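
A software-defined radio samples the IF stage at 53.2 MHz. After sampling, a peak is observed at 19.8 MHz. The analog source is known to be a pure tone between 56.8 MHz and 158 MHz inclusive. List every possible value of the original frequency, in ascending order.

73 MHz, 86.6 MHz, 126.2 MHz, 139.8 MHz

Frequencies that alias to 19.8 MHz are k·fs ± 19.8 MHz for integer k ≥ 0.
k=0: 19.8 MHz.
k=1: 33.4 MHz, 73 MHz.
k=2: 86.6 MHz, 126.2 MHz.
k=3: 139.8 MHz, 179.4 MHz.
k=4: 193 MHz, 232.6 MHz.
Within [56.8 MHz, 158 MHz]: 73 MHz, 86.6 MHz, 126.2 MHz, 139.8 MHz.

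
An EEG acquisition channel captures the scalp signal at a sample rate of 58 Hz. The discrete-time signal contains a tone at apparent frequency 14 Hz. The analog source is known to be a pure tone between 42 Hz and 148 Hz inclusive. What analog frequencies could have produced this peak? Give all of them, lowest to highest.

Frequencies that alias to 14 Hz are k·fs ± 14 Hz for integer k ≥ 0.
k=0: 14 Hz.
k=1: 44 Hz, 72 Hz.
k=2: 102 Hz, 130 Hz.
k=3: 160 Hz, 188 Hz.
Within [42 Hz, 148 Hz]: 44 Hz, 72 Hz, 102 Hz, 130 Hz.

44 Hz, 72 Hz, 102 Hz, 130 Hz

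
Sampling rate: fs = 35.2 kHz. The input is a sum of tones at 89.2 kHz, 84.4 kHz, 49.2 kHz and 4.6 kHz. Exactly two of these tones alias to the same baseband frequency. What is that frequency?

14 kHz

fs/2 = 17.6 kHz.
89.2 kHz mod fs = 18.8 kHz.
18.8 kHz > fs/2 = 17.6 kHz, folds to fs − 18.8 kHz = 16.4 kHz.
84.4 kHz mod fs = 14 kHz.
14 kHz ≤ fs/2 = 17.6 kHz, appears at 14 kHz.
49.2 kHz mod fs = 14 kHz.
14 kHz ≤ fs/2 = 17.6 kHz, appears at 14 kHz.
4.6 kHz ≤ fs/2 = 17.6 kHz, passes unchanged.
49.2 kHz and 84.4 kHz both map to 14 kHz.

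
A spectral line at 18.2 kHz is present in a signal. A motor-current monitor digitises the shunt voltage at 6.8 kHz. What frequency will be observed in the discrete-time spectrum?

18.2 kHz mod fs = 4.6 kHz.
4.6 kHz > fs/2 = 3.4 kHz, folds to fs − 4.6 kHz = 2.2 kHz.

2.2 kHz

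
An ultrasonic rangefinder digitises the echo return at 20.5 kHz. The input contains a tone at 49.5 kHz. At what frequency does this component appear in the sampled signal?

49.5 kHz mod fs = 8.5 kHz.
8.5 kHz ≤ fs/2 = 10.25 kHz, appears at 8.5 kHz.

8.5 kHz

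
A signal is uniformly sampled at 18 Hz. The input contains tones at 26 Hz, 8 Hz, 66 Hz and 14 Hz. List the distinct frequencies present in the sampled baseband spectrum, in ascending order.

4 Hz, 6 Hz, 8 Hz

fs/2 = 9 Hz.
26 Hz mod fs = 8 Hz.
8 Hz ≤ fs/2 = 9 Hz, appears at 8 Hz.
8 Hz ≤ fs/2 = 9 Hz, passes unchanged.
66 Hz mod fs = 12 Hz.
12 Hz > fs/2 = 9 Hz, folds to fs − 12 Hz = 6 Hz.
14 Hz > fs/2 = 9 Hz, folds to fs − 14 Hz = 4 Hz.
Distinct values: {4 Hz, 6 Hz, 8 Hz}.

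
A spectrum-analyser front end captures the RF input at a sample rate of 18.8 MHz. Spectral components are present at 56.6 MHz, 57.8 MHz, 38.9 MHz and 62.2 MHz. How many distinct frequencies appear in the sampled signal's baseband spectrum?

fs/2 = 9.4 MHz.
56.6 MHz mod fs = 0.2 MHz.
0.2 MHz ≤ fs/2 = 9.4 MHz, appears at 0.2 MHz.
57.8 MHz mod fs = 1.4 MHz.
1.4 MHz ≤ fs/2 = 9.4 MHz, appears at 1.4 MHz.
38.9 MHz mod fs = 1.3 MHz.
1.3 MHz ≤ fs/2 = 9.4 MHz, appears at 1.3 MHz.
62.2 MHz mod fs = 5.8 MHz.
5.8 MHz ≤ fs/2 = 9.4 MHz, appears at 5.8 MHz.
Distinct values: {0.2 MHz, 1.3 MHz, 1.4 MHz, 5.8 MHz} → 4.

4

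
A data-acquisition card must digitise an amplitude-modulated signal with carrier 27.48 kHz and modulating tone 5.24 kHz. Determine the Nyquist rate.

65.44 kHz

AM sidebands sit at fc ± fm = 22.24 kHz and 32.72 kHz.
Highest-frequency component: 32.72 kHz.
Nyquist rate = 2 × 32.72 kHz = 65.44 kHz.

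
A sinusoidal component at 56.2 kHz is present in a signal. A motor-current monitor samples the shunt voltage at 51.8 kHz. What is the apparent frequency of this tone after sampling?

4.4 kHz

56.2 kHz mod fs = 4.4 kHz.
4.4 kHz ≤ fs/2 = 25.9 kHz, appears at 4.4 kHz.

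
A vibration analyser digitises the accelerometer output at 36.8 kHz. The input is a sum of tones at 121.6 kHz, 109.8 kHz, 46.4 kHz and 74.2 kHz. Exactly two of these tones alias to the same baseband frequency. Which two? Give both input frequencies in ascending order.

fs/2 = 18.4 kHz.
121.6 kHz mod fs = 11.2 kHz.
11.2 kHz ≤ fs/2 = 18.4 kHz, appears at 11.2 kHz.
109.8 kHz mod fs = 36.2 kHz.
36.2 kHz > fs/2 = 18.4 kHz, folds to fs − 36.2 kHz = 0.6 kHz.
46.4 kHz mod fs = 9.6 kHz.
9.6 kHz ≤ fs/2 = 18.4 kHz, appears at 9.6 kHz.
74.2 kHz mod fs = 0.6 kHz.
0.6 kHz ≤ fs/2 = 18.4 kHz, appears at 0.6 kHz.
74.2 kHz and 109.8 kHz both map to 0.6 kHz.

74.2 kHz, 109.8 kHz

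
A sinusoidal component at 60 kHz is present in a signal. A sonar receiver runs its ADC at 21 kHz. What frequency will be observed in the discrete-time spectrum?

3 kHz

60 kHz mod fs = 18 kHz.
18 kHz > fs/2 = 10.5 kHz, folds to fs − 18 kHz = 3 kHz.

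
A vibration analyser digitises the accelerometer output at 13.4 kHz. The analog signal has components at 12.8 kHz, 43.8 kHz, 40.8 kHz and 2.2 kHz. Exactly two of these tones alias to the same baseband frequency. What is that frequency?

0.6 kHz

fs/2 = 6.7 kHz.
12.8 kHz > fs/2 = 6.7 kHz, folds to fs − 12.8 kHz = 0.6 kHz.
43.8 kHz mod fs = 3.6 kHz.
3.6 kHz ≤ fs/2 = 6.7 kHz, appears at 3.6 kHz.
40.8 kHz mod fs = 0.6 kHz.
0.6 kHz ≤ fs/2 = 6.7 kHz, appears at 0.6 kHz.
2.2 kHz ≤ fs/2 = 6.7 kHz, passes unchanged.
12.8 kHz and 40.8 kHz both map to 0.6 kHz.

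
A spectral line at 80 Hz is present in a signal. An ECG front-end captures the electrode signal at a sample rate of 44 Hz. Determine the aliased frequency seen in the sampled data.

80 Hz mod fs = 36 Hz.
36 Hz > fs/2 = 22 Hz, folds to fs − 36 Hz = 8 Hz.

8 Hz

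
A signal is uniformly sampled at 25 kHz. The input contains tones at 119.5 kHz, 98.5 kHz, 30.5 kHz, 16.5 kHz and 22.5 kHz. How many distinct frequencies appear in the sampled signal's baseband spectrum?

fs/2 = 12.5 kHz.
119.5 kHz mod fs = 19.5 kHz.
19.5 kHz > fs/2 = 12.5 kHz, folds to fs − 19.5 kHz = 5.5 kHz.
98.5 kHz mod fs = 23.5 kHz.
23.5 kHz > fs/2 = 12.5 kHz, folds to fs − 23.5 kHz = 1.5 kHz.
30.5 kHz mod fs = 5.5 kHz.
5.5 kHz ≤ fs/2 = 12.5 kHz, appears at 5.5 kHz.
16.5 kHz > fs/2 = 12.5 kHz, folds to fs − 16.5 kHz = 8.5 kHz.
22.5 kHz > fs/2 = 12.5 kHz, folds to fs − 22.5 kHz = 2.5 kHz.
Distinct values: {1.5 kHz, 2.5 kHz, 5.5 kHz, 8.5 kHz} → 4.

4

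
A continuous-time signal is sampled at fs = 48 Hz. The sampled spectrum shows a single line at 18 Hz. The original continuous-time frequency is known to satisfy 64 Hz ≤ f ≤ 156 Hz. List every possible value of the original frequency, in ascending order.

Frequencies that alias to 18 Hz are k·fs ± 18 Hz for integer k ≥ 0.
k=0: 18 Hz.
k=1: 30 Hz, 66 Hz.
k=2: 78 Hz, 114 Hz.
k=3: 126 Hz, 162 Hz.
k=4: 174 Hz, 210 Hz.
Within [64 Hz, 156 Hz]: 66 Hz, 78 Hz, 114 Hz, 126 Hz.

66 Hz, 78 Hz, 114 Hz, 126 Hz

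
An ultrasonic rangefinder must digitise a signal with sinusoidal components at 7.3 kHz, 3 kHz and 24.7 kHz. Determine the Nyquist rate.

49.4 kHz

Highest-frequency component: 24.7 kHz.
Nyquist rate = 2 × 24.7 kHz = 49.4 kHz.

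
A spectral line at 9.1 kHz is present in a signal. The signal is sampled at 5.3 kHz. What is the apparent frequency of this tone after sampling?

1.5 kHz

9.1 kHz mod fs = 3.8 kHz.
3.8 kHz > fs/2 = 2.65 kHz, folds to fs − 3.8 kHz = 1.5 kHz.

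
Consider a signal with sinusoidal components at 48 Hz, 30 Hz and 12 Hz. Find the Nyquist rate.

96 Hz

Highest-frequency component: 48 Hz.
Nyquist rate = 2 × 48 Hz = 96 Hz.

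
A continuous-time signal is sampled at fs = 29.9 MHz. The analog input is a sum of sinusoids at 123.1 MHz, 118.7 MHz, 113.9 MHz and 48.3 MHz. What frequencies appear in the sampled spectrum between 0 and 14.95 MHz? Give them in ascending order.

0.9 MHz, 3.5 MHz, 5.7 MHz, 11.5 MHz

fs/2 = 14.95 MHz.
123.1 MHz mod fs = 3.5 MHz.
3.5 MHz ≤ fs/2 = 14.95 MHz, appears at 3.5 MHz.
118.7 MHz mod fs = 29 MHz.
29 MHz > fs/2 = 14.95 MHz, folds to fs − 29 MHz = 0.9 MHz.
113.9 MHz mod fs = 24.2 MHz.
24.2 MHz > fs/2 = 14.95 MHz, folds to fs − 24.2 MHz = 5.7 MHz.
48.3 MHz mod fs = 18.4 MHz.
18.4 MHz > fs/2 = 14.95 MHz, folds to fs − 18.4 MHz = 11.5 MHz.
Distinct values: {0.9 MHz, 3.5 MHz, 5.7 MHz, 11.5 MHz}.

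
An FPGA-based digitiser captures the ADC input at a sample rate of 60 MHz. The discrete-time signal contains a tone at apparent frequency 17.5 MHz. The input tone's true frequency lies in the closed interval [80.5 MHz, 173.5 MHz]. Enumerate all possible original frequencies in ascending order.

Frequencies that alias to 17.5 MHz are k·fs ± 17.5 MHz for integer k ≥ 0.
k=0: 17.5 MHz.
k=1: 42.5 MHz, 77.5 MHz.
k=2: 102.5 MHz, 137.5 MHz.
k=3: 162.5 MHz, 197.5 MHz.
k=4: 222.5 MHz, 257.5 MHz.
Within [80.5 MHz, 173.5 MHz]: 102.5 MHz, 137.5 MHz, 162.5 MHz.

102.5 MHz, 137.5 MHz, 162.5 MHz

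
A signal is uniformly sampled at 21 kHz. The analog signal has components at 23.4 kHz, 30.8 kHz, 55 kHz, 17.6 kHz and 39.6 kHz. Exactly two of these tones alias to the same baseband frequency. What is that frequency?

2.4 kHz

fs/2 = 10.5 kHz.
23.4 kHz mod fs = 2.4 kHz.
2.4 kHz ≤ fs/2 = 10.5 kHz, appears at 2.4 kHz.
30.8 kHz mod fs = 9.8 kHz.
9.8 kHz ≤ fs/2 = 10.5 kHz, appears at 9.8 kHz.
55 kHz mod fs = 13 kHz.
13 kHz > fs/2 = 10.5 kHz, folds to fs − 13 kHz = 8 kHz.
17.6 kHz > fs/2 = 10.5 kHz, folds to fs − 17.6 kHz = 3.4 kHz.
39.6 kHz mod fs = 18.6 kHz.
18.6 kHz > fs/2 = 10.5 kHz, folds to fs − 18.6 kHz = 2.4 kHz.
23.4 kHz and 39.6 kHz both map to 2.4 kHz.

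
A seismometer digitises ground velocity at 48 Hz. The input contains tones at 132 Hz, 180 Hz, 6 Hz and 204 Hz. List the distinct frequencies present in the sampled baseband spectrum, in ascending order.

fs/2 = 24 Hz.
132 Hz mod fs = 36 Hz.
36 Hz > fs/2 = 24 Hz, folds to fs − 36 Hz = 12 Hz.
180 Hz mod fs = 36 Hz.
36 Hz > fs/2 = 24 Hz, folds to fs − 36 Hz = 12 Hz.
6 Hz ≤ fs/2 = 24 Hz, passes unchanged.
204 Hz mod fs = 12 Hz.
12 Hz ≤ fs/2 = 24 Hz, appears at 12 Hz.
Distinct values: {6 Hz, 12 Hz}.

6 Hz, 12 Hz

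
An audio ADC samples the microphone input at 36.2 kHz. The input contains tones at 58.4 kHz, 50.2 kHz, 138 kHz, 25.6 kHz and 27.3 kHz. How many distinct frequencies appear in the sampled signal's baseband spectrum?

fs/2 = 18.1 kHz.
58.4 kHz mod fs = 22.2 kHz.
22.2 kHz > fs/2 = 18.1 kHz, folds to fs − 22.2 kHz = 14 kHz.
50.2 kHz mod fs = 14 kHz.
14 kHz ≤ fs/2 = 18.1 kHz, appears at 14 kHz.
138 kHz mod fs = 29.4 kHz.
29.4 kHz > fs/2 = 18.1 kHz, folds to fs − 29.4 kHz = 6.8 kHz.
25.6 kHz > fs/2 = 18.1 kHz, folds to fs − 25.6 kHz = 10.6 kHz.
27.3 kHz > fs/2 = 18.1 kHz, folds to fs − 27.3 kHz = 8.9 kHz.
Distinct values: {6.8 kHz, 8.9 kHz, 10.6 kHz, 14 kHz} → 4.

4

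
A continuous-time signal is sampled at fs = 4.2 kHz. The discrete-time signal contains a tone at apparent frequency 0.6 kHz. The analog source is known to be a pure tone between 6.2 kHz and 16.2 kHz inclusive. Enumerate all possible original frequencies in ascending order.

7.8 kHz, 9 kHz, 12 kHz, 13.2 kHz, 16.2 kHz

Frequencies that alias to 0.6 kHz are k·fs ± 0.6 kHz for integer k ≥ 0.
k=0: 0.6 kHz.
k=1: 3.6 kHz, 4.8 kHz.
k=2: 7.8 kHz, 9 kHz.
k=3: 12 kHz, 13.2 kHz.
k=4: 16.2 kHz, 17.4 kHz.
k=5: 20.4 kHz, 21.6 kHz.
Within [6.2 kHz, 16.2 kHz]: 7.8 kHz, 9 kHz, 12 kHz, 13.2 kHz, 16.2 kHz.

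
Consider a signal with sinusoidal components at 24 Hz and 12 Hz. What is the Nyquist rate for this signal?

Highest-frequency component: 24 Hz.
Nyquist rate = 2 × 24 Hz = 48 Hz.

48 Hz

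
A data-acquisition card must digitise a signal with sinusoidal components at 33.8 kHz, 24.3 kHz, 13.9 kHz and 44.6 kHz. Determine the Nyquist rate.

89.2 kHz

Highest-frequency component: 44.6 kHz.
Nyquist rate = 2 × 44.6 kHz = 89.2 kHz.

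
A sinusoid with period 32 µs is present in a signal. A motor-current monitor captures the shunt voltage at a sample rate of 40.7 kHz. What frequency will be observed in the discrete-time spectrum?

9.45 kHz

T = 32 µs → f = 1/T = 31.25 kHz.
31.25 kHz > fs/2 = 20.35 kHz, folds to fs − 31.25 kHz = 9.45 kHz.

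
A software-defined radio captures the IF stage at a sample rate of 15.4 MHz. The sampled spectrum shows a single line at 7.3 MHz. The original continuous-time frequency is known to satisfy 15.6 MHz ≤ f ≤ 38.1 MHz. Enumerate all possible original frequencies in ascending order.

22.7 MHz, 23.5 MHz, 38.1 MHz

Frequencies that alias to 7.3 MHz are k·fs ± 7.3 MHz for integer k ≥ 0.
k=0: 7.3 MHz.
k=1: 8.1 MHz, 22.7 MHz.
k=2: 23.5 MHz, 38.1 MHz.
k=3: 38.9 MHz, 53.5 MHz.
Within [15.6 MHz, 38.1 MHz]: 22.7 MHz, 23.5 MHz, 38.1 MHz.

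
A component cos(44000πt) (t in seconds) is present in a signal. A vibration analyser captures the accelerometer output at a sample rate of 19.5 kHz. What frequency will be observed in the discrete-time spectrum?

2.5 kHz

ω = 44000π rad/s → f = ω/(2π) = 22000 Hz = 22 kHz.
22 kHz mod fs = 2.5 kHz.
2.5 kHz ≤ fs/2 = 9.75 kHz, appears at 2.5 kHz.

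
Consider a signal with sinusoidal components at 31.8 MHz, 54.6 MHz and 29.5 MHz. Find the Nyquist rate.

109.2 MHz

Highest-frequency component: 54.6 MHz.
Nyquist rate = 2 × 54.6 MHz = 109.2 MHz.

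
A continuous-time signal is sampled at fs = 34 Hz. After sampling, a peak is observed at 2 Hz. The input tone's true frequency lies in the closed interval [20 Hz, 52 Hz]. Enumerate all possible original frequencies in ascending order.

32 Hz, 36 Hz

Frequencies that alias to 2 Hz are k·fs ± 2 Hz for integer k ≥ 0.
k=0: 2 Hz.
k=1: 32 Hz, 36 Hz.
k=2: 66 Hz, 70 Hz.
Within [20 Hz, 52 Hz]: 32 Hz, 36 Hz.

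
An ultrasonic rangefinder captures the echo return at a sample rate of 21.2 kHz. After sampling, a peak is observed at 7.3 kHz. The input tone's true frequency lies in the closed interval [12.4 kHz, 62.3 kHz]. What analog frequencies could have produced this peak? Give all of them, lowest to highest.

Frequencies that alias to 7.3 kHz are k·fs ± 7.3 kHz for integer k ≥ 0.
k=0: 7.3 kHz.
k=1: 13.9 kHz, 28.5 kHz.
k=2: 35.1 kHz, 49.7 kHz.
k=3: 56.3 kHz, 70.9 kHz.
k=4: 77.5 kHz, 92.1 kHz.
Within [12.4 kHz, 62.3 kHz]: 13.9 kHz, 28.5 kHz, 35.1 kHz, 49.7 kHz, 56.3 kHz.

13.9 kHz, 28.5 kHz, 35.1 kHz, 49.7 kHz, 56.3 kHz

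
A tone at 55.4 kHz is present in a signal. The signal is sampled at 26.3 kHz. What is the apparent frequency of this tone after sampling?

2.8 kHz

55.4 kHz mod fs = 2.8 kHz.
2.8 kHz ≤ fs/2 = 13.15 kHz, appears at 2.8 kHz.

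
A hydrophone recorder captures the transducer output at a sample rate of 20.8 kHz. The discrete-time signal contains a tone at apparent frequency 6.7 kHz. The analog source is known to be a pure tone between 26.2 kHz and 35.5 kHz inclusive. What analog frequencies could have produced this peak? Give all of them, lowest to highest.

27.5 kHz, 34.9 kHz

Frequencies that alias to 6.7 kHz are k·fs ± 6.7 kHz for integer k ≥ 0.
k=0: 6.7 kHz.
k=1: 14.1 kHz, 27.5 kHz.
k=2: 34.9 kHz, 48.3 kHz.
k=3: 55.7 kHz, 69.1 kHz.
Within [26.2 kHz, 35.5 kHz]: 27.5 kHz, 34.9 kHz.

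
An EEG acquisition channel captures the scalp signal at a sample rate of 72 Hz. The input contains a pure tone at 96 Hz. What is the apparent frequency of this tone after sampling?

24 Hz

96 Hz mod fs = 24 Hz.
24 Hz ≤ fs/2 = 36 Hz, appears at 24 Hz.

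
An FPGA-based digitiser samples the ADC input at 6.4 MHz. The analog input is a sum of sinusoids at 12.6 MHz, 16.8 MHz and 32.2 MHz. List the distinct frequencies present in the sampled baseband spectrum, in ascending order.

0.2 MHz, 2.4 MHz

fs/2 = 3.2 MHz.
12.6 MHz mod fs = 6.2 MHz.
6.2 MHz > fs/2 = 3.2 MHz, folds to fs − 6.2 MHz = 0.2 MHz.
16.8 MHz mod fs = 4 MHz.
4 MHz > fs/2 = 3.2 MHz, folds to fs − 4 MHz = 2.4 MHz.
32.2 MHz mod fs = 0.2 MHz.
0.2 MHz ≤ fs/2 = 3.2 MHz, appears at 0.2 MHz.
Distinct values: {0.2 MHz, 2.4 MHz}.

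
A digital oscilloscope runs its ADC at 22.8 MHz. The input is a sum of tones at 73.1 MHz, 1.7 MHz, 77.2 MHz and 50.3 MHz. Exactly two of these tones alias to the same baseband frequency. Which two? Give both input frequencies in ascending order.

fs/2 = 11.4 MHz.
73.1 MHz mod fs = 4.7 MHz.
4.7 MHz ≤ fs/2 = 11.4 MHz, appears at 4.7 MHz.
1.7 MHz ≤ fs/2 = 11.4 MHz, passes unchanged.
77.2 MHz mod fs = 8.8 MHz.
8.8 MHz ≤ fs/2 = 11.4 MHz, appears at 8.8 MHz.
50.3 MHz mod fs = 4.7 MHz.
4.7 MHz ≤ fs/2 = 11.4 MHz, appears at 4.7 MHz.
50.3 MHz and 73.1 MHz both map to 4.7 MHz.

50.3 MHz, 73.1 MHz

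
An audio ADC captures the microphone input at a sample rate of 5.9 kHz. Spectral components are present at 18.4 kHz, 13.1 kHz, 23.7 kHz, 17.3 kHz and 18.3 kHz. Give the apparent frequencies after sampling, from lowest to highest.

0.1 kHz, 0.4 kHz, 0.6 kHz, 0.7 kHz, 1.3 kHz

fs/2 = 2.95 kHz.
18.4 kHz mod fs = 0.7 kHz.
0.7 kHz ≤ fs/2 = 2.95 kHz, appears at 0.7 kHz.
13.1 kHz mod fs = 1.3 kHz.
1.3 kHz ≤ fs/2 = 2.95 kHz, appears at 1.3 kHz.
23.7 kHz mod fs = 0.1 kHz.
0.1 kHz ≤ fs/2 = 2.95 kHz, appears at 0.1 kHz.
17.3 kHz mod fs = 5.5 kHz.
5.5 kHz > fs/2 = 2.95 kHz, folds to fs − 5.5 kHz = 0.4 kHz.
18.3 kHz mod fs = 0.6 kHz.
0.6 kHz ≤ fs/2 = 2.95 kHz, appears at 0.6 kHz.
Distinct values: {0.1 kHz, 0.4 kHz, 0.6 kHz, 0.7 kHz, 1.3 kHz}.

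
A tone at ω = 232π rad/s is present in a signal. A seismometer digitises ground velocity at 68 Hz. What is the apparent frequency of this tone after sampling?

ω = 232π rad/s → f = ω/(2π) = 116 Hz.
116 Hz mod fs = 48 Hz.
48 Hz > fs/2 = 34 Hz, folds to fs − 48 Hz = 20 Hz.

20 Hz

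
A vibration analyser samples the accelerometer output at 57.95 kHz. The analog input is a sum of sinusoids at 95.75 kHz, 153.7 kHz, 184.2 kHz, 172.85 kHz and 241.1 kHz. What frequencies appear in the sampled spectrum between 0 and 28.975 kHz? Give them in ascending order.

fs/2 = 28.975 kHz.
95.75 kHz mod fs = 37.8 kHz.
37.8 kHz > fs/2 = 28.975 kHz, folds to fs − 37.8 kHz = 20.15 kHz.
153.7 kHz mod fs = 37.8 kHz.
37.8 kHz > fs/2 = 28.975 kHz, folds to fs − 37.8 kHz = 20.15 kHz.
184.2 kHz mod fs = 10.35 kHz.
10.35 kHz ≤ fs/2 = 28.975 kHz, appears at 10.35 kHz.
172.85 kHz mod fs = 56.95 kHz.
56.95 kHz > fs/2 = 28.975 kHz, folds to fs − 56.95 kHz = 1 kHz.
241.1 kHz mod fs = 9.3 kHz.
9.3 kHz ≤ fs/2 = 28.975 kHz, appears at 9.3 kHz.
Distinct values: {1 kHz, 9.3 kHz, 10.35 kHz, 20.15 kHz}.

1 kHz, 9.3 kHz, 10.35 kHz, 20.15 kHz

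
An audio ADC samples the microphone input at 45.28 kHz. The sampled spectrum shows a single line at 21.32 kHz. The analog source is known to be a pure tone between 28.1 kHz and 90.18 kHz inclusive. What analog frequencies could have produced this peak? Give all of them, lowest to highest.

Frequencies that alias to 21.32 kHz are k·fs ± 21.32 kHz for integer k ≥ 0.
k=0: 21.32 kHz.
k=1: 23.96 kHz, 66.6 kHz.
k=2: 69.24 kHz, 111.88 kHz.
k=3: 114.52 kHz, 157.16 kHz.
Within [28.1 kHz, 90.18 kHz]: 66.6 kHz, 69.24 kHz.

66.6 kHz, 69.24 kHz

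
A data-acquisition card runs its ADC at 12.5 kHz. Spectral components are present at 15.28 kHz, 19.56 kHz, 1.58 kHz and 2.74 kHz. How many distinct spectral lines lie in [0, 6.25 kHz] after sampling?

4

fs/2 = 6.25 kHz.
15.28 kHz mod fs = 2.78 kHz.
2.78 kHz ≤ fs/2 = 6.25 kHz, appears at 2.78 kHz.
19.56 kHz mod fs = 7.06 kHz.
7.06 kHz > fs/2 = 6.25 kHz, folds to fs − 7.06 kHz = 5.44 kHz.
1.58 kHz ≤ fs/2 = 6.25 kHz, passes unchanged.
2.74 kHz ≤ fs/2 = 6.25 kHz, passes unchanged.
Distinct values: {1.58 kHz, 2.74 kHz, 2.78 kHz, 5.44 kHz} → 4.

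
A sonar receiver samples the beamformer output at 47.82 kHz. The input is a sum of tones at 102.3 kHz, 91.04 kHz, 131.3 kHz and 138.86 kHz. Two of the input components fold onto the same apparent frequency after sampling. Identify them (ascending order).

fs/2 = 23.91 kHz.
102.3 kHz mod fs = 6.66 kHz.
6.66 kHz ≤ fs/2 = 23.91 kHz, appears at 6.66 kHz.
91.04 kHz mod fs = 43.22 kHz.
43.22 kHz > fs/2 = 23.91 kHz, folds to fs − 43.22 kHz = 4.6 kHz.
131.3 kHz mod fs = 35.66 kHz.
35.66 kHz > fs/2 = 23.91 kHz, folds to fs − 35.66 kHz = 12.16 kHz.
138.86 kHz mod fs = 43.22 kHz.
43.22 kHz > fs/2 = 23.91 kHz, folds to fs − 43.22 kHz = 4.6 kHz.
91.04 kHz and 138.86 kHz both map to 4.6 kHz.

91.04 kHz, 138.86 kHz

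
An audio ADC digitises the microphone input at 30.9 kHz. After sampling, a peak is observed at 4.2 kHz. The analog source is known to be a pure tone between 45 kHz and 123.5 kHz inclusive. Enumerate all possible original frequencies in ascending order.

57.6 kHz, 66 kHz, 88.5 kHz, 96.9 kHz, 119.4 kHz

Frequencies that alias to 4.2 kHz are k·fs ± 4.2 kHz for integer k ≥ 0.
k=0: 4.2 kHz.
k=1: 26.7 kHz, 35.1 kHz.
k=2: 57.6 kHz, 66 kHz.
k=3: 88.5 kHz, 96.9 kHz.
k=4: 119.4 kHz, 127.8 kHz.
k=5: 150.3 kHz, 158.7 kHz.
Within [45 kHz, 123.5 kHz]: 57.6 kHz, 66 kHz, 88.5 kHz, 96.9 kHz, 119.4 kHz.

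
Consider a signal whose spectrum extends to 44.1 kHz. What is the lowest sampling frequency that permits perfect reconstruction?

88.2 kHz

Nyquist rate = 2 × 44.1 kHz = 88.2 kHz.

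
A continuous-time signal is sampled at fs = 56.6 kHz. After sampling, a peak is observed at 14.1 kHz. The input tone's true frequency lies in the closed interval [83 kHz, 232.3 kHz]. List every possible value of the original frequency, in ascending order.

Frequencies that alias to 14.1 kHz are k·fs ± 14.1 kHz for integer k ≥ 0.
k=0: 14.1 kHz.
k=1: 42.5 kHz, 70.7 kHz.
k=2: 99.1 kHz, 127.3 kHz.
k=3: 155.7 kHz, 183.9 kHz.
k=4: 212.3 kHz, 240.5 kHz.
k=5: 268.9 kHz, 297.1 kHz.
Within [83 kHz, 232.3 kHz]: 99.1 kHz, 127.3 kHz, 155.7 kHz, 183.9 kHz, 212.3 kHz.

99.1 kHz, 127.3 kHz, 155.7 kHz, 183.9 kHz, 212.3 kHz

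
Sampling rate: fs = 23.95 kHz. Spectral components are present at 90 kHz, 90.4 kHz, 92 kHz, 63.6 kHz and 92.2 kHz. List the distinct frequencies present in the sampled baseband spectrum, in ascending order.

fs/2 = 11.975 kHz.
90 kHz mod fs = 18.15 kHz.
18.15 kHz > fs/2 = 11.975 kHz, folds to fs − 18.15 kHz = 5.8 kHz.
90.4 kHz mod fs = 18.55 kHz.
18.55 kHz > fs/2 = 11.975 kHz, folds to fs − 18.55 kHz = 5.4 kHz.
92 kHz mod fs = 20.15 kHz.
20.15 kHz > fs/2 = 11.975 kHz, folds to fs − 20.15 kHz = 3.8 kHz.
63.6 kHz mod fs = 15.7 kHz.
15.7 kHz > fs/2 = 11.975 kHz, folds to fs − 15.7 kHz = 8.25 kHz.
92.2 kHz mod fs = 20.35 kHz.
20.35 kHz > fs/2 = 11.975 kHz, folds to fs − 20.35 kHz = 3.6 kHz.
Distinct values: {3.6 kHz, 3.8 kHz, 5.4 kHz, 5.8 kHz, 8.25 kHz}.

3.6 kHz, 3.8 kHz, 5.4 kHz, 5.8 kHz, 8.25 kHz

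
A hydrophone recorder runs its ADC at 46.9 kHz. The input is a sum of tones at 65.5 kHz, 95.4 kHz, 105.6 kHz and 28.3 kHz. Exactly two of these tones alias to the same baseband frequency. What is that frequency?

fs/2 = 23.45 kHz.
65.5 kHz mod fs = 18.6 kHz.
18.6 kHz ≤ fs/2 = 23.45 kHz, appears at 18.6 kHz.
95.4 kHz mod fs = 1.6 kHz.
1.6 kHz ≤ fs/2 = 23.45 kHz, appears at 1.6 kHz.
105.6 kHz mod fs = 11.8 kHz.
11.8 kHz ≤ fs/2 = 23.45 kHz, appears at 11.8 kHz.
28.3 kHz > fs/2 = 23.45 kHz, folds to fs − 28.3 kHz = 18.6 kHz.
28.3 kHz and 65.5 kHz both map to 18.6 kHz.

18.6 kHz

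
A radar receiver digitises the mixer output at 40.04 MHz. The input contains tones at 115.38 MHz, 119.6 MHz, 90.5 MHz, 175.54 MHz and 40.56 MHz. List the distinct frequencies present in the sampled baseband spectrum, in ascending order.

0.52 MHz, 4.74 MHz, 10.42 MHz, 15.38 MHz

fs/2 = 20.02 MHz.
115.38 MHz mod fs = 35.3 MHz.
35.3 MHz > fs/2 = 20.02 MHz, folds to fs − 35.3 MHz = 4.74 MHz.
119.6 MHz mod fs = 39.52 MHz.
39.52 MHz > fs/2 = 20.02 MHz, folds to fs − 39.52 MHz = 0.52 MHz.
90.5 MHz mod fs = 10.42 MHz.
10.42 MHz ≤ fs/2 = 20.02 MHz, appears at 10.42 MHz.
175.54 MHz mod fs = 15.38 MHz.
15.38 MHz ≤ fs/2 = 20.02 MHz, appears at 15.38 MHz.
40.56 MHz mod fs = 0.52 MHz.
0.52 MHz ≤ fs/2 = 20.02 MHz, appears at 0.52 MHz.
Distinct values: {0.52 MHz, 4.74 MHz, 10.42 MHz, 15.38 MHz}.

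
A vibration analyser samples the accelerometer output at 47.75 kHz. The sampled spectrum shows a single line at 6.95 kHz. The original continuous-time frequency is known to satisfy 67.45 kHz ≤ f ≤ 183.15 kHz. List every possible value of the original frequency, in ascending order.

88.55 kHz, 102.45 kHz, 136.3 kHz, 150.2 kHz

Frequencies that alias to 6.95 kHz are k·fs ± 6.95 kHz for integer k ≥ 0.
k=0: 6.95 kHz.
k=1: 40.8 kHz, 54.7 kHz.
k=2: 88.55 kHz, 102.45 kHz.
k=3: 136.3 kHz, 150.2 kHz.
k=4: 184.05 kHz, 197.95 kHz.
Within [67.45 kHz, 183.15 kHz]: 88.55 kHz, 102.45 kHz, 136.3 kHz, 150.2 kHz.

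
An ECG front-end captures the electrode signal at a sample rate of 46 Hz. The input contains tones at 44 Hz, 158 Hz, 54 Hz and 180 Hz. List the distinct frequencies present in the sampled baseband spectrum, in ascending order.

2 Hz, 4 Hz, 8 Hz, 20 Hz

fs/2 = 23 Hz.
44 Hz > fs/2 = 23 Hz, folds to fs − 44 Hz = 2 Hz.
158 Hz mod fs = 20 Hz.
20 Hz ≤ fs/2 = 23 Hz, appears at 20 Hz.
54 Hz mod fs = 8 Hz.
8 Hz ≤ fs/2 = 23 Hz, appears at 8 Hz.
180 Hz mod fs = 42 Hz.
42 Hz > fs/2 = 23 Hz, folds to fs − 42 Hz = 4 Hz.
Distinct values: {2 Hz, 4 Hz, 8 Hz, 20 Hz}.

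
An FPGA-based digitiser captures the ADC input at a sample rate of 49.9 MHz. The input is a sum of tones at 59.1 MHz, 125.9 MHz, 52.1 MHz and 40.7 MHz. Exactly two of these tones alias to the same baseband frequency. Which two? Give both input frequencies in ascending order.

40.7 MHz, 59.1 MHz

fs/2 = 24.95 MHz.
59.1 MHz mod fs = 9.2 MHz.
9.2 MHz ≤ fs/2 = 24.95 MHz, appears at 9.2 MHz.
125.9 MHz mod fs = 26.1 MHz.
26.1 MHz > fs/2 = 24.95 MHz, folds to fs − 26.1 MHz = 23.8 MHz.
52.1 MHz mod fs = 2.2 MHz.
2.2 MHz ≤ fs/2 = 24.95 MHz, appears at 2.2 MHz.
40.7 MHz > fs/2 = 24.95 MHz, folds to fs − 40.7 MHz = 9.2 MHz.
40.7 MHz and 59.1 MHz both map to 9.2 MHz.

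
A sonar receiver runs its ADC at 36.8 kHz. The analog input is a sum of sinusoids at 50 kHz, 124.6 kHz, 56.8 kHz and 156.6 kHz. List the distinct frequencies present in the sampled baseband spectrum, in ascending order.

9.4 kHz, 13.2 kHz, 14.2 kHz, 16.8 kHz

fs/2 = 18.4 kHz.
50 kHz mod fs = 13.2 kHz.
13.2 kHz ≤ fs/2 = 18.4 kHz, appears at 13.2 kHz.
124.6 kHz mod fs = 14.2 kHz.
14.2 kHz ≤ fs/2 = 18.4 kHz, appears at 14.2 kHz.
56.8 kHz mod fs = 20 kHz.
20 kHz > fs/2 = 18.4 kHz, folds to fs − 20 kHz = 16.8 kHz.
156.6 kHz mod fs = 9.4 kHz.
9.4 kHz ≤ fs/2 = 18.4 kHz, appears at 9.4 kHz.
Distinct values: {9.4 kHz, 13.2 kHz, 14.2 kHz, 16.8 kHz}.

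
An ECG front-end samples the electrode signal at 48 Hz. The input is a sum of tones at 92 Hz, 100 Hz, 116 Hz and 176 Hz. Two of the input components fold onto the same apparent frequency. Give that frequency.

4 Hz

fs/2 = 24 Hz.
92 Hz mod fs = 44 Hz.
44 Hz > fs/2 = 24 Hz, folds to fs − 44 Hz = 4 Hz.
100 Hz mod fs = 4 Hz.
4 Hz ≤ fs/2 = 24 Hz, appears at 4 Hz.
116 Hz mod fs = 20 Hz.
20 Hz ≤ fs/2 = 24 Hz, appears at 20 Hz.
176 Hz mod fs = 32 Hz.
32 Hz > fs/2 = 24 Hz, folds to fs − 32 Hz = 16 Hz.
92 Hz and 100 Hz both map to 4 Hz.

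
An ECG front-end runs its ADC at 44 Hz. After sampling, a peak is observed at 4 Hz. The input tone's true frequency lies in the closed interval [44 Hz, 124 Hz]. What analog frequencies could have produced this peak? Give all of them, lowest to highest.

Frequencies that alias to 4 Hz are k·fs ± 4 Hz for integer k ≥ 0.
k=0: 4 Hz.
k=1: 40 Hz, 48 Hz.
k=2: 84 Hz, 92 Hz.
k=3: 128 Hz, 136 Hz.
Within [44 Hz, 124 Hz]: 48 Hz, 84 Hz, 92 Hz.

48 Hz, 84 Hz, 92 Hz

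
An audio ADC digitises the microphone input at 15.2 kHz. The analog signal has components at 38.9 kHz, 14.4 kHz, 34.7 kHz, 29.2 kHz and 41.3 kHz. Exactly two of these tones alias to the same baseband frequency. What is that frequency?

fs/2 = 7.6 kHz.
38.9 kHz mod fs = 8.5 kHz.
8.5 kHz > fs/2 = 7.6 kHz, folds to fs − 8.5 kHz = 6.7 kHz.
14.4 kHz > fs/2 = 7.6 kHz, folds to fs − 14.4 kHz = 0.8 kHz.
34.7 kHz mod fs = 4.3 kHz.
4.3 kHz ≤ fs/2 = 7.6 kHz, appears at 4.3 kHz.
29.2 kHz mod fs = 14 kHz.
14 kHz > fs/2 = 7.6 kHz, folds to fs − 14 kHz = 1.2 kHz.
41.3 kHz mod fs = 10.9 kHz.
10.9 kHz > fs/2 = 7.6 kHz, folds to fs − 10.9 kHz = 4.3 kHz.
34.7 kHz and 41.3 kHz both map to 4.3 kHz.

4.3 kHz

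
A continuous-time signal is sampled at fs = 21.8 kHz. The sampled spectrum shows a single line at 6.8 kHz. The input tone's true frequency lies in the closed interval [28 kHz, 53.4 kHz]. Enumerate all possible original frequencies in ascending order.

Frequencies that alias to 6.8 kHz are k·fs ± 6.8 kHz for integer k ≥ 0.
k=0: 6.8 kHz.
k=1: 15 kHz, 28.6 kHz.
k=2: 36.8 kHz, 50.4 kHz.
k=3: 58.6 kHz, 72.2 kHz.
Within [28 kHz, 53.4 kHz]: 28.6 kHz, 36.8 kHz, 50.4 kHz.

28.6 kHz, 36.8 kHz, 50.4 kHz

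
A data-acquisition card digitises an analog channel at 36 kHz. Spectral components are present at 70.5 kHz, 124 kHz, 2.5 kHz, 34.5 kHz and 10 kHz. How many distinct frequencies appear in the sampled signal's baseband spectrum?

fs/2 = 18 kHz.
70.5 kHz mod fs = 34.5 kHz.
34.5 kHz > fs/2 = 18 kHz, folds to fs − 34.5 kHz = 1.5 kHz.
124 kHz mod fs = 16 kHz.
16 kHz ≤ fs/2 = 18 kHz, appears at 16 kHz.
2.5 kHz ≤ fs/2 = 18 kHz, passes unchanged.
34.5 kHz > fs/2 = 18 kHz, folds to fs − 34.5 kHz = 1.5 kHz.
10 kHz ≤ fs/2 = 18 kHz, passes unchanged.
Distinct values: {1.5 kHz, 2.5 kHz, 10 kHz, 16 kHz} → 4.

4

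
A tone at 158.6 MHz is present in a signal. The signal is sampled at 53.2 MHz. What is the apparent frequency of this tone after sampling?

1 MHz

158.6 MHz mod fs = 52.2 MHz.
52.2 MHz > fs/2 = 26.6 MHz, folds to fs − 52.2 MHz = 1 MHz.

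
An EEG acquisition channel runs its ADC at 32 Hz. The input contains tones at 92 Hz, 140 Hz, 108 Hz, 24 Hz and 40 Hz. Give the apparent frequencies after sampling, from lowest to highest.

4 Hz, 8 Hz, 12 Hz

fs/2 = 16 Hz.
92 Hz mod fs = 28 Hz.
28 Hz > fs/2 = 16 Hz, folds to fs − 28 Hz = 4 Hz.
140 Hz mod fs = 12 Hz.
12 Hz ≤ fs/2 = 16 Hz, appears at 12 Hz.
108 Hz mod fs = 12 Hz.
12 Hz ≤ fs/2 = 16 Hz, appears at 12 Hz.
24 Hz > fs/2 = 16 Hz, folds to fs − 24 Hz = 8 Hz.
40 Hz mod fs = 8 Hz.
8 Hz ≤ fs/2 = 16 Hz, appears at 8 Hz.
Distinct values: {4 Hz, 8 Hz, 12 Hz}.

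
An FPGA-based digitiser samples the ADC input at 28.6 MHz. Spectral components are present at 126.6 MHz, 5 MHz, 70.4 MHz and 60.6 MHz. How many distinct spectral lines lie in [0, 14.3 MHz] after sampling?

4

fs/2 = 14.3 MHz.
126.6 MHz mod fs = 12.2 MHz.
12.2 MHz ≤ fs/2 = 14.3 MHz, appears at 12.2 MHz.
5 MHz ≤ fs/2 = 14.3 MHz, passes unchanged.
70.4 MHz mod fs = 13.2 MHz.
13.2 MHz ≤ fs/2 = 14.3 MHz, appears at 13.2 MHz.
60.6 MHz mod fs = 3.4 MHz.
3.4 MHz ≤ fs/2 = 14.3 MHz, appears at 3.4 MHz.
Distinct values: {3.4 MHz, 5 MHz, 12.2 MHz, 13.2 MHz} → 4.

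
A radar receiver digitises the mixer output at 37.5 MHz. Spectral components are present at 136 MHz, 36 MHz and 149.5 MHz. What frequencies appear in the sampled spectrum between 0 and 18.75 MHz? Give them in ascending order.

0.5 MHz, 1.5 MHz, 14 MHz

fs/2 = 18.75 MHz.
136 MHz mod fs = 23.5 MHz.
23.5 MHz > fs/2 = 18.75 MHz, folds to fs − 23.5 MHz = 14 MHz.
36 MHz > fs/2 = 18.75 MHz, folds to fs − 36 MHz = 1.5 MHz.
149.5 MHz mod fs = 37 MHz.
37 MHz > fs/2 = 18.75 MHz, folds to fs − 37 MHz = 0.5 MHz.
Distinct values: {0.5 MHz, 1.5 MHz, 14 MHz}.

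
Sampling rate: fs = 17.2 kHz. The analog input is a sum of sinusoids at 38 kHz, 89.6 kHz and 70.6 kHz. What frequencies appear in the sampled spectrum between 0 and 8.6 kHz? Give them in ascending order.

fs/2 = 8.6 kHz.
38 kHz mod fs = 3.6 kHz.
3.6 kHz ≤ fs/2 = 8.6 kHz, appears at 3.6 kHz.
89.6 kHz mod fs = 3.6 kHz.
3.6 kHz ≤ fs/2 = 8.6 kHz, appears at 3.6 kHz.
70.6 kHz mod fs = 1.8 kHz.
1.8 kHz ≤ fs/2 = 8.6 kHz, appears at 1.8 kHz.
Distinct values: {1.8 kHz, 3.6 kHz}.

1.8 kHz, 3.6 kHz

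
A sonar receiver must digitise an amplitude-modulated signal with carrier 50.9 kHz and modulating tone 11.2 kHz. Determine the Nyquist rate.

AM sidebands sit at fc ± fm = 39.7 kHz and 62.1 kHz.
Highest-frequency component: 62.1 kHz.
Nyquist rate = 2 × 62.1 kHz = 124.2 kHz.

124.2 kHz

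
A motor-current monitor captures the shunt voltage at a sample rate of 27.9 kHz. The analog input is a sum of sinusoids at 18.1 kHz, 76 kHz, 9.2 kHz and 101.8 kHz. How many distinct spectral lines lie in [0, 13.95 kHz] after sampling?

fs/2 = 13.95 kHz.
18.1 kHz > fs/2 = 13.95 kHz, folds to fs − 18.1 kHz = 9.8 kHz.
76 kHz mod fs = 20.2 kHz.
20.2 kHz > fs/2 = 13.95 kHz, folds to fs − 20.2 kHz = 7.7 kHz.
9.2 kHz ≤ fs/2 = 13.95 kHz, passes unchanged.
101.8 kHz mod fs = 18.1 kHz.
18.1 kHz > fs/2 = 13.95 kHz, folds to fs − 18.1 kHz = 9.8 kHz.
Distinct values: {7.7 kHz, 9.2 kHz, 9.8 kHz} → 3.

3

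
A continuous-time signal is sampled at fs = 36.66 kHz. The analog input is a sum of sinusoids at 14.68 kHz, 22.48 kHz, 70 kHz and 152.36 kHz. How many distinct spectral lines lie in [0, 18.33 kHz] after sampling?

fs/2 = 18.33 kHz.
14.68 kHz ≤ fs/2 = 18.33 kHz, passes unchanged.
22.48 kHz > fs/2 = 18.33 kHz, folds to fs − 22.48 kHz = 14.18 kHz.
70 kHz mod fs = 33.34 kHz.
33.34 kHz > fs/2 = 18.33 kHz, folds to fs − 33.34 kHz = 3.32 kHz.
152.36 kHz mod fs = 5.72 kHz.
5.72 kHz ≤ fs/2 = 18.33 kHz, appears at 5.72 kHz.
Distinct values: {3.32 kHz, 5.72 kHz, 14.18 kHz, 14.68 kHz} → 4.

4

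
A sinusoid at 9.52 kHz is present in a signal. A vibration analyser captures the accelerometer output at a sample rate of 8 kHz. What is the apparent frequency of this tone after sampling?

1.52 kHz

9.52 kHz mod fs = 1.52 kHz.
1.52 kHz ≤ fs/2 = 4 kHz, appears at 1.52 kHz.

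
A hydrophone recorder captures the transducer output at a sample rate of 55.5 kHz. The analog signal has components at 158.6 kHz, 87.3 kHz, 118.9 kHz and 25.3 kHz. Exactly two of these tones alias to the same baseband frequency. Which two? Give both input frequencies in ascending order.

fs/2 = 27.75 kHz.
158.6 kHz mod fs = 47.6 kHz.
47.6 kHz > fs/2 = 27.75 kHz, folds to fs − 47.6 kHz = 7.9 kHz.
87.3 kHz mod fs = 31.8 kHz.
31.8 kHz > fs/2 = 27.75 kHz, folds to fs − 31.8 kHz = 23.7 kHz.
118.9 kHz mod fs = 7.9 kHz.
7.9 kHz ≤ fs/2 = 27.75 kHz, appears at 7.9 kHz.
25.3 kHz ≤ fs/2 = 27.75 kHz, passes unchanged.
118.9 kHz and 158.6 kHz both map to 7.9 kHz.

118.9 kHz, 158.6 kHz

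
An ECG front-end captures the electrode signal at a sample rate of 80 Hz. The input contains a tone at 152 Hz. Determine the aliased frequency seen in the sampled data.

152 Hz mod fs = 72 Hz.
72 Hz > fs/2 = 40 Hz, folds to fs − 72 Hz = 8 Hz.

8 Hz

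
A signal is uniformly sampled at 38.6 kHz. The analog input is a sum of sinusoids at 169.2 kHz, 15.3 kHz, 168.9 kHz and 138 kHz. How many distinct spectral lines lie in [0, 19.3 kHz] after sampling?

fs/2 = 19.3 kHz.
169.2 kHz mod fs = 14.8 kHz.
14.8 kHz ≤ fs/2 = 19.3 kHz, appears at 14.8 kHz.
15.3 kHz ≤ fs/2 = 19.3 kHz, passes unchanged.
168.9 kHz mod fs = 14.5 kHz.
14.5 kHz ≤ fs/2 = 19.3 kHz, appears at 14.5 kHz.
138 kHz mod fs = 22.2 kHz.
22.2 kHz > fs/2 = 19.3 kHz, folds to fs − 22.2 kHz = 16.4 kHz.
Distinct values: {14.5 kHz, 14.8 kHz, 15.3 kHz, 16.4 kHz} → 4.

4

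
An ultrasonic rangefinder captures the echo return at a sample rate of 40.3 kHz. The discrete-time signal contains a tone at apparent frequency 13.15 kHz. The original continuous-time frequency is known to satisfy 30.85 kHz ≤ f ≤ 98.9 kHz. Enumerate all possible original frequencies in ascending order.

Frequencies that alias to 13.15 kHz are k·fs ± 13.15 kHz for integer k ≥ 0.
k=0: 13.15 kHz.
k=1: 27.15 kHz, 53.45 kHz.
k=2: 67.45 kHz, 93.75 kHz.
k=3: 107.75 kHz, 134.05 kHz.
Within [30.85 kHz, 98.9 kHz]: 53.45 kHz, 67.45 kHz, 93.75 kHz.

53.45 kHz, 67.45 kHz, 93.75 kHz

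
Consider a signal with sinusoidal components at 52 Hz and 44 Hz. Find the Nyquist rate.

104 Hz

Highest-frequency component: 52 Hz.
Nyquist rate = 2 × 52 Hz = 104 Hz.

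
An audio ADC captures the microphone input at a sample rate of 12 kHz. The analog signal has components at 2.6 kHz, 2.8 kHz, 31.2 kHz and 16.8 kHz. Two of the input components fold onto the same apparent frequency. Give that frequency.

4.8 kHz

fs/2 = 6 kHz.
2.6 kHz ≤ fs/2 = 6 kHz, passes unchanged.
2.8 kHz ≤ fs/2 = 6 kHz, passes unchanged.
31.2 kHz mod fs = 7.2 kHz.
7.2 kHz > fs/2 = 6 kHz, folds to fs − 7.2 kHz = 4.8 kHz.
16.8 kHz mod fs = 4.8 kHz.
4.8 kHz ≤ fs/2 = 6 kHz, appears at 4.8 kHz.
16.8 kHz and 31.2 kHz both map to 4.8 kHz.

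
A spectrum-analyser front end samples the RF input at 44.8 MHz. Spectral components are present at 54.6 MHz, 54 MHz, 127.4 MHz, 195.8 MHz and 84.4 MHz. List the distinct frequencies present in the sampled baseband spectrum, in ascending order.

5.2 MHz, 7 MHz, 9.2 MHz, 9.8 MHz, 16.6 MHz

fs/2 = 22.4 MHz.
54.6 MHz mod fs = 9.8 MHz.
9.8 MHz ≤ fs/2 = 22.4 MHz, appears at 9.8 MHz.
54 MHz mod fs = 9.2 MHz.
9.2 MHz ≤ fs/2 = 22.4 MHz, appears at 9.2 MHz.
127.4 MHz mod fs = 37.8 MHz.
37.8 MHz > fs/2 = 22.4 MHz, folds to fs − 37.8 MHz = 7 MHz.
195.8 MHz mod fs = 16.6 MHz.
16.6 MHz ≤ fs/2 = 22.4 MHz, appears at 16.6 MHz.
84.4 MHz mod fs = 39.6 MHz.
39.6 MHz > fs/2 = 22.4 MHz, folds to fs − 39.6 MHz = 5.2 MHz.
Distinct values: {5.2 MHz, 7 MHz, 9.2 MHz, 9.8 MHz, 16.6 MHz}.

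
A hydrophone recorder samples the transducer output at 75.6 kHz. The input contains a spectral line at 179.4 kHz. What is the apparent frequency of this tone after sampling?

28.2 kHz

179.4 kHz mod fs = 28.2 kHz.
28.2 kHz ≤ fs/2 = 37.8 kHz, appears at 28.2 kHz.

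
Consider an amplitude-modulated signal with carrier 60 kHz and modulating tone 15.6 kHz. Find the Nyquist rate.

AM sidebands sit at fc ± fm = 44.4 kHz and 75.6 kHz.
Highest-frequency component: 75.6 kHz.
Nyquist rate = 2 × 75.6 kHz = 151.2 kHz.

151.2 kHz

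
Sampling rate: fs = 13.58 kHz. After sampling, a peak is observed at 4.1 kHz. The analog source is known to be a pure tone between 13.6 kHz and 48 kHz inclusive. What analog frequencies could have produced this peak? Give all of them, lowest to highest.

Frequencies that alias to 4.1 kHz are k·fs ± 4.1 kHz for integer k ≥ 0.
k=0: 4.1 kHz.
k=1: 9.48 kHz, 17.68 kHz.
k=2: 23.06 kHz, 31.26 kHz.
k=3: 36.64 kHz, 44.84 kHz.
k=4: 50.22 kHz, 58.42 kHz.
Within [13.6 kHz, 48 kHz]: 17.68 kHz, 23.06 kHz, 31.26 kHz, 36.64 kHz, 44.84 kHz.

17.68 kHz, 23.06 kHz, 31.26 kHz, 36.64 kHz, 44.84 kHz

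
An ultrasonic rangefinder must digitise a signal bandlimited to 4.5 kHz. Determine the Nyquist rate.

9 kHz

Nyquist rate = 2 × 4.5 kHz = 9 kHz.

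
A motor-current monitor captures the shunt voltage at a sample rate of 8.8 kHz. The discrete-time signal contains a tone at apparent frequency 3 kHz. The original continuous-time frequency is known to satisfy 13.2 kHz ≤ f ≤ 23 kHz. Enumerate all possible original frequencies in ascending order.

14.6 kHz, 20.6 kHz

Frequencies that alias to 3 kHz are k·fs ± 3 kHz for integer k ≥ 0.
k=0: 3 kHz.
k=1: 5.8 kHz, 11.8 kHz.
k=2: 14.6 kHz, 20.6 kHz.
k=3: 23.4 kHz, 29.4 kHz.
Within [13.2 kHz, 23 kHz]: 14.6 kHz, 20.6 kHz.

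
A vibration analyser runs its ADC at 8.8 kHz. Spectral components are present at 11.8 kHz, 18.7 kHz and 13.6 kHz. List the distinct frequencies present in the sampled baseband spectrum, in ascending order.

fs/2 = 4.4 kHz.
11.8 kHz mod fs = 3 kHz.
3 kHz ≤ fs/2 = 4.4 kHz, appears at 3 kHz.
18.7 kHz mod fs = 1.1 kHz.
1.1 kHz ≤ fs/2 = 4.4 kHz, appears at 1.1 kHz.
13.6 kHz mod fs = 4.8 kHz.
4.8 kHz > fs/2 = 4.4 kHz, folds to fs − 4.8 kHz = 4 kHz.
Distinct values: {1.1 kHz, 3 kHz, 4 kHz}.

1.1 kHz, 3 kHz, 4 kHz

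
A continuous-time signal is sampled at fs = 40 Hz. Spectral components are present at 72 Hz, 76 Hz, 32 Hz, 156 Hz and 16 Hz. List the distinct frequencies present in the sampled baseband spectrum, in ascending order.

4 Hz, 8 Hz, 16 Hz

fs/2 = 20 Hz.
72 Hz mod fs = 32 Hz.
32 Hz > fs/2 = 20 Hz, folds to fs − 32 Hz = 8 Hz.
76 Hz mod fs = 36 Hz.
36 Hz > fs/2 = 20 Hz, folds to fs − 36 Hz = 4 Hz.
32 Hz > fs/2 = 20 Hz, folds to fs − 32 Hz = 8 Hz.
156 Hz mod fs = 36 Hz.
36 Hz > fs/2 = 20 Hz, folds to fs − 36 Hz = 4 Hz.
16 Hz ≤ fs/2 = 20 Hz, passes unchanged.
Distinct values: {4 Hz, 8 Hz, 16 Hz}.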